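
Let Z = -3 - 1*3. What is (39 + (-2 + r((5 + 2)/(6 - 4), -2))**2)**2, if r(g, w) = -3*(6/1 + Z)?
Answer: 1849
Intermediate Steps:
Z = -6 (Z = -3 - 3 = -6)
r(g, w) = 0 (r(g, w) = -3*(6/1 - 6) = -3*(6*1 - 6) = -3*(6 - 6) = -3*0 = 0)
(39 + (-2 + r((5 + 2)/(6 - 4), -2))**2)**2 = (39 + (-2 + 0)**2)**2 = (39 + (-2)**2)**2 = (39 + 4)**2 = 43**2 = 1849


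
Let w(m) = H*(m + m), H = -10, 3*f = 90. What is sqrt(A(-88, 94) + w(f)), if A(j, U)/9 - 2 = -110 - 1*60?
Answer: 8*I*sqrt(33) ≈ 45.956*I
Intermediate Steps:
f = 30 (f = (1/3)*90 = 30)
A(j, U) = -1512 (A(j, U) = 18 + 9*(-110 - 1*60) = 18 + 9*(-110 - 60) = 18 + 9*(-170) = 18 - 1530 = -1512)
w(m) = -20*m (w(m) = -10*(m + m) = -20*m)
sqrt(A(-88, 94) + w(f)) = sqrt(-1512 - 20*30) = sqrt(-1512 - 600) = sqrt(-2112) = 8*I*sqrt(33)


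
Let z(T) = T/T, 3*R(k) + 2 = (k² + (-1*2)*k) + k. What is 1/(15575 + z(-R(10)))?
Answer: 1/15576 ≈ 6.4201e-5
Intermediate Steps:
R(k) = -⅔ - k/3 + k²/3 (R(k) = -⅔ + ((k² + (-1*2)*k) + k)/3 = -⅔ + ((k² - 2*k) + k)/3 = -⅔ + (k² - k)/3 = -⅔ + (-k/3 + k²/3) = -⅔ - k/3 + k²/3)
z(T) = 1
1/(15575 + z(-R(10))) = 1/(15575 + 1) = 1/15576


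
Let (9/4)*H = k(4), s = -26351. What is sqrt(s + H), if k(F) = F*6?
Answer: I*sqrt(237063)/3 ≈ 162.3*I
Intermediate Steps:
k(F) = 6*F
H = 32/3 (H = 4*(6*4)/9 = (4/9)*24 = 32/3 ≈ 10.667)
sqrt(s + H) = sqrt(-26351 + 32/3) = sqrt(-79021/3) = I*sqrt(237063)/3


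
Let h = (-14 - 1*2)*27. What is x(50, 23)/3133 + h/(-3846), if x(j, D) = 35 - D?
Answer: 233268/2008253 ≈ 0.11615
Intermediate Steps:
h = -432 (h = (-14 - 2)*27 = -16*27 = -432)
x(50, 23)/3133 + h/(-3846) = (35 - 1*23)/3133 - 432/(-3846) = (35 - 23)*(1/3133) - 432*(-1/3846) = 12*(1/3133) + 72/641 = 12/3133 + 72/641 = 233268/2008253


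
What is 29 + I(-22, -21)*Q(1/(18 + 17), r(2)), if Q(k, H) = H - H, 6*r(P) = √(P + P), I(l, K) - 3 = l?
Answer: 29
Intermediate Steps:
I(l, K) = 3 + l
r(P) = √2*√P/6 (r(P) = √(P + P)/6 = √(2*P)/6 = (√2*√P)/6 = √2*√P/6)
Q(k, H) = 0
29 + I(-22, -21)*Q(1/(18 + 17), r(2)) = 29 + (3 - 22)*0 = 29 - 19*0 = 29 + 0 = 29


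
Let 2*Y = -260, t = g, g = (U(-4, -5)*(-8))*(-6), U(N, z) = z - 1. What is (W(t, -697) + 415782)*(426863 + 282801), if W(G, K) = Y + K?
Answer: 294478625120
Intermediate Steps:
U(N, z) = -1 + z
g = -288 (g = ((-1 - 5)*(-8))*(-6) = -6*(-8)*(-6) = 48*(-6) = -288)
t = -288
Y = -130 (Y = (1/2)*(-260) = -130)
W(G, K) = -130 + K
(W(t, -697) + 415782)*(426863 + 282801) = ((-130 - 697) + 415782)*(426863 + 282801) = (-827 + 415782)*709664 = 414955*709664 = 294478625120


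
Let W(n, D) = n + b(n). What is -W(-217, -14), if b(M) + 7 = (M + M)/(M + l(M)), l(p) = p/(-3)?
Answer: 221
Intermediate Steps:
l(p) = -p/3 (l(p) = p*(-⅓) = -p/3)
b(M) = -4 (b(M) = -7 + (M + M)/(M - M/3) = -7 + (2*M)/((2*M/3)) = -7 + (2*M)*(3/(2*M)) = -7 + 3 = -4)
W(n, D) = -4 + n (W(n, D) = n - 4 = -4 + n)
-W(-217, -14) = -(-4 - 217) = -1*(-221) = 221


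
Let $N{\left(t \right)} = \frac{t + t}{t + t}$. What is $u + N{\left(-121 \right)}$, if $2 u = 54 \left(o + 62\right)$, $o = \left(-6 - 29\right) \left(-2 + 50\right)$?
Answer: $-43685$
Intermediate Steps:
$o = -1680$ ($o = \left(-35\right) 48 = -1680$)
$u = -43686$ ($u = \frac{54 \left(-1680 + 62\right)}{2} = \frac{54 \left(-1618\right)}{2} = \frac{1}{2} \left(-87372\right) = -43686$)
$N{\left(t \right)} = 1$ ($N{\left(t \right)} = \frac{2 t}{2 t} = 2 t \frac{1}{2 t} = 1$)
$u + N{\left(-121 \right)} = -43686 + 1 = -43685$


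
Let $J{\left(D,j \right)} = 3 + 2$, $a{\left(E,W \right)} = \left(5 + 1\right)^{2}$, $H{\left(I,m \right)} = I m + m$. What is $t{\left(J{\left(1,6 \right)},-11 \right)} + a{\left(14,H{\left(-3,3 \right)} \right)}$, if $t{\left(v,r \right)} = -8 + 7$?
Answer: $35$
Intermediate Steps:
$H{\left(I,m \right)} = m + I m$
$a{\left(E,W \right)} = 36$ ($a{\left(E,W \right)} = 6^{2} = 36$)
$J{\left(D,j \right)} = 5$
$t{\left(v,r \right)} = -1$
$t{\left(J{\left(1,6 \right)},-11 \right)} + a{\left(14,H{\left(-3,3 \right)} \right)} = -1 + 36 = 35$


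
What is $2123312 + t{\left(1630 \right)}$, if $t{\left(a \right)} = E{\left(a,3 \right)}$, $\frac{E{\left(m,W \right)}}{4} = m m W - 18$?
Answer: $34006040$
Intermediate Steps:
$E{\left(m,W \right)} = -72 + 4 W m^{2}$ ($E{\left(m,W \right)} = 4 \left(m m W - 18\right) = 4 \left(m^{2} W - 18\right) = 4 \left(W m^{2} - 18\right) = 4 \left(-18 + W m^{2}\right) = -72 + 4 W m^{2}$)
$t{\left(a \right)} = -72 + 12 a^{2}$ ($t{\left(a \right)} = -72 + 4 \cdot 3 a^{2} = -72 + 12 a^{2}$)
$2123312 + t{\left(1630 \right)} = 2123312 - \left(72 - 12 \cdot 1630^{2}\right) = 2123312 + \left(-72 + 12 \cdot 2656900\right) = 2123312 + \left(-72 + 31882800\right) = 2123312 + 31882728 = 34006040$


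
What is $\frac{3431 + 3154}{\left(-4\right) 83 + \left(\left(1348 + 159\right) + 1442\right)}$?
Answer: $\frac{6585}{2617} \approx 2.5162$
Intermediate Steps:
$\frac{3431 + 3154}{\left(-4\right) 83 + \left(\left(1348 + 159\right) + 1442\right)} = \frac{6585}{-332 + \left(1507 + 1442\right)} = \frac{6585}{-332 + 2949} = \frac{6585}{2617}$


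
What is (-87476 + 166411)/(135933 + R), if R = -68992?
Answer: 78935/66941 ≈ 1.1792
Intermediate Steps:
(-87476 + 166411)/(135933 + R) = (-87476 + 166411)/(135933 - 68992) = 78935/66941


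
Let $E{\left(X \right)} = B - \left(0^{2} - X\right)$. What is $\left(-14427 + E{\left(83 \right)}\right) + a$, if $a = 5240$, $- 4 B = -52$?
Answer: $-9091$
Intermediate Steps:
$B = 13$ ($B = \left(- \frac{1}{4}\right) \left(-52\right) = 13$)
$E{\left(X \right)} = 13 + X$ ($E{\left(X \right)} = 13 - \left(0^{2} - X\right) = 13 - \left(0 - X\right) = 13 - - X = 13 + X$)
$\left(-14427 + E{\left(83 \right)}\right) + a = \left(-14427 + \left(13 + 83\right)\right) + 5240 = \left(-14427 + 96\right) + 5240 = -14331 + 5240 = -9091$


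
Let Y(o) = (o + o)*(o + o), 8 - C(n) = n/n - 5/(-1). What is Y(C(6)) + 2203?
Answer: 2219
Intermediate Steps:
C(n) = 2 (C(n) = 8 - (n/n - 5/(-1)) = 8 - (1 - 5*(-1)) = 8 - (1 + 5) = 8 - 1*6 = 8 - 6 = 2)
Y(o) = 4*o² (Y(o) = (2*o)*(2*o) = 4*o²)
Y(C(6)) + 2203 = 4*2² + 2203 = 4*4 + 2203 = 16 + 2203 = 2219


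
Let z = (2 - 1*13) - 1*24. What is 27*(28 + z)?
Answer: -189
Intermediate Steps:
z = -35 (z = (2 - 13) - 24 = -11 - 24 = -35)
27*(28 + z) = 27*(28 - 35) = 27*(-7) = -189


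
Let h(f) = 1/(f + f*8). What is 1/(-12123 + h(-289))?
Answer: -2601/31531924 ≈ -8.2488e-5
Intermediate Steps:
h(f) = 1/(9*f) (h(f) = 1/(f + 8*f) = 1/(9*f))
1/(-12123 + h(-289)) = 1/(-12123 + (1/9)/(-289)) = 1/(-12123 + (1/9)*(-1/289)) = 1/(-12123 - 1/2601) = 1/(-31531924/2601) = -2601/31531924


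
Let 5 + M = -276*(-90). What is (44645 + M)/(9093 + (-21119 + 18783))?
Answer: 69480/6757 ≈ 10.283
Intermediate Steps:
M = 24835 (M = -5 - 276*(-90) = -5 + 24840 = 24835)
(44645 + M)/(9093 + (-21119 + 18783)) = (44645 + 24835)/(9093 + (-21119 + 18783)) = 69480/(9093 - 2336) = 69480/6757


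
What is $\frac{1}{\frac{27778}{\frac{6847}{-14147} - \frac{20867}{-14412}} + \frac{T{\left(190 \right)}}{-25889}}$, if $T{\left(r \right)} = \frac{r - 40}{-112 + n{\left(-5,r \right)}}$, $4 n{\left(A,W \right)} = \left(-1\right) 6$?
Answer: $\frac{1154947436627455}{33283632186298495476} \approx 3.47 \cdot 10^{-5}$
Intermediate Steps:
$n{\left(A,W \right)} = - \frac{3}{2}$ ($n{\left(A,W \right)} = \frac{\left(-1\right) 6}{4} = \frac{1}{4} \left(-6\right) = - \frac{3}{2}$)
$T{\left(r \right)} = \frac{80}{227} - \frac{2 r}{227}$ ($T{\left(r \right)} = \frac{r - 40}{-112 - \frac{3}{2}} = \frac{-40 + r}{- \frac{227}{2}} = \left(-40 + r\right) \left(- \frac{2}{227}\right) = \frac{80}{227} - \frac{2 r}{227}$)
$\frac{1}{\frac{27778}{\frac{6847}{-14147} - \frac{20867}{-14412}} + \frac{T{\left(190 \right)}}{-25889}} = \frac{1}{\frac{27778}{\frac{6847}{-14147} - \frac{20867}{-14412}} + \frac{\frac{80}{227} - \frac{380}{227}}{-25889}} = \frac{1}{\frac{27778}{6847 \left(- \frac{1}{14147}\right) - - \frac{20867}{14412}} + \left(\frac{80}{227} - \frac{380}{227}\right) \left(- \frac{1}{25889}\right)} = \frac{1}{\frac{27778}{- \frac{6847}{14147} + \frac{20867}{14412}} - - \frac{300}{5876803}} = \frac{1}{\frac{27778}{\frac{196526485}{203886564}} + \frac{300}{5876803}} = \frac{1}{27778 \cdot \frac{203886564}{196526485} + \frac{300}{5876803}} = \frac{1}{\frac{5663560974792}{196526485} + \frac{300}{5876803}} = \frac{1}{\frac{33283632186298495476}{1154947436627455}} = \frac{1154947436627455}{33283632186298495476}$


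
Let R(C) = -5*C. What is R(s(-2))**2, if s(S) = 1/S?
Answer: 25/4 ≈ 6.2500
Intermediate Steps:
R(s(-2))**2 = (-5/(-2))**2 = (-5*(-1/2))**2 = (5/2)**2 = 25/4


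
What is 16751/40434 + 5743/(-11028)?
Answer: -2637913/24772564 ≈ -0.10649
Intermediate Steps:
16751/40434 + 5743/(-11028) = 16751*(1/40434) + 5743*(-1/11028) = 16751/40434 - 5743/11028 = -2637913/24772564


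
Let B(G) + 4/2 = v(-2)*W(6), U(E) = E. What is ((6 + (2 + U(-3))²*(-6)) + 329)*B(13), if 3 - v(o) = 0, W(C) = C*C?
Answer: 34874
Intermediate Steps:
W(C) = C²
v(o) = 3 (v(o) = 3 - 1*0 = 3 + 0 = 3)
B(G) = 106 (B(G) = -2 + 3*6² = -2 + 3*36 = -2 + 108 = 106)
((6 + (2 + U(-3))²*(-6)) + 329)*B(13) = ((6 + (2 - 3)²*(-6)) + 329)*106 = ((6 + (-1)²*(-6)) + 329)*106 = ((6 + 1*(-6)) + 329)*106 = ((6 - 6) + 329)*106 = (0 + 329)*106 = 329*106 = 34874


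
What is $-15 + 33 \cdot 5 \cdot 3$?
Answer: $480$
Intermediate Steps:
$-15 + 33 \cdot 5 \cdot 3 = -15 + 33 \cdot 15 = -15 + 495 = 480$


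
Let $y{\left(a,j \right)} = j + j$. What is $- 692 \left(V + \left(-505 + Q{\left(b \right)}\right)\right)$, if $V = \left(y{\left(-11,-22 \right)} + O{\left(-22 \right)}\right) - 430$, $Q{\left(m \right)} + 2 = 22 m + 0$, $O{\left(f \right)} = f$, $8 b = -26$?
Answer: $743554$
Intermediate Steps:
$b = - \frac{13}{4}$ ($b = \frac{1}{8} \left(-26\right) = - \frac{13}{4} \approx -3.25$)
$y{\left(a,j \right)} = 2 j$
$Q{\left(m \right)} = -2 + 22 m$ ($Q{\left(m \right)} = -2 + \left(22 m + 0\right) = -2 + 22 m$)
$V = -496$ ($V = \left(2 \left(-22\right) - 22\right) - 430 = \left(-44 - 22\right) - 430 = -66 - 430 = -496$)
$- 692 \left(V + \left(-505 + Q{\left(b \right)}\right)\right) = - 692 \left(-496 + \left(-505 + \left(-2 + 22 \left(- \frac{13}{4}\right)\right)\right)\right) = - 692 \left(-496 - \frac{1157}{2}\right) = \left(-692\right) \left(- \frac{2149}{2}\right) = 743554$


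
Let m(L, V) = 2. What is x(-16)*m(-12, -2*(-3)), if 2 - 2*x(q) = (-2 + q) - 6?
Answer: 26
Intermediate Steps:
x(q) = 5 - q/2 (x(q) = 1 - ((-2 + q) - 6)/2 = 1 - (-8 + q)/2 = 1 + (4 - q/2) = 5 - q/2)
x(-16)*m(-12, -2*(-3)) = (5 - ½*(-16))*2 = (5 + 8)*2 = 13*2 = 26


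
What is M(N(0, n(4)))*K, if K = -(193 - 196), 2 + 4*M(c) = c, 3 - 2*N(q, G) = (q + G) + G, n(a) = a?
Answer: -27/8 ≈ -3.3750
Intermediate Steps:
N(q, G) = 3/2 - G - q/2 (N(q, G) = 3/2 - ((q + G) + G)/2 = 3/2 - ((G + q) + G)/2 = 3/2 - (q + 2*G)/2 = 3/2 + (-G - q/2) = 3/2 - G - q/2)
M(c) = -1/2 + c/4
K = 3 (K = -1*(-3) = 3)
M(N(0, n(4)))*K = (-1/2 + (3/2 - 1*4 - 1/2*0)/4)*3 = (-1/2 + (3/2 - 4 + 0)/4)*3 = (-1/2 + (1/4)*(-5/2))*3 = (-1/2 - 5/8)*3 = -9/8*3 = -27/8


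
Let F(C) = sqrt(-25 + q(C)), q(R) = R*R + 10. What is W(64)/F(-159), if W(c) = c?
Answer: 32*sqrt(25266)/12633 ≈ 0.40264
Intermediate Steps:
q(R) = 10 + R**2 (q(R) = R**2 + 10 = 10 + R**2)
F(C) = sqrt(-15 + C**2) (F(C) = sqrt(-25 + (10 + C**2)) = sqrt(-15 + C**2))
W(64)/F(-159) = 64/(sqrt(-15 + (-159)**2)) = 64/(sqrt(-15 + 25281)) = 64/(sqrt(25266)) = 64*(sqrt(25266)/25266) = 32*sqrt(25266)/12633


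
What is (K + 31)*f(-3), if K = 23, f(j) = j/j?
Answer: 54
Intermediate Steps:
f(j) = 1
(K + 31)*f(-3) = (23 + 31)*1 = 54*1 = 54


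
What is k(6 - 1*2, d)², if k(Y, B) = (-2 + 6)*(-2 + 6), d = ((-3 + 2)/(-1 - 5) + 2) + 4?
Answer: 256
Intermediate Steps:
d = 37/6 (d = (-1/(-6) + 2) + 4 = (-1*(-⅙) + 2) + 4 = (⅙ + 2) + 4 = 13/6 + 4 = 37/6 ≈ 6.1667)
k(Y, B) = 16 (k(Y, B) = 4*4 = 16)
k(6 - 1*2, d)² = 16² = 256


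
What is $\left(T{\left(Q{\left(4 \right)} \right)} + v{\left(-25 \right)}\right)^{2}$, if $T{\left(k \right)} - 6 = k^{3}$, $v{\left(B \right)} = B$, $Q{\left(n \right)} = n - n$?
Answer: $361$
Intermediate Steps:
$Q{\left(n \right)} = 0$
$T{\left(k \right)} = 6 + k^{3}$
$\left(T{\left(Q{\left(4 \right)} \right)} + v{\left(-25 \right)}\right)^{2} = \left(\left(6 + 0^{3}\right) - 25\right)^{2} = \left(\left(6 + 0\right) - 25\right)^{2} = \left(6 - 25\right)^{2} = \left(-19\right)^{2} = 361$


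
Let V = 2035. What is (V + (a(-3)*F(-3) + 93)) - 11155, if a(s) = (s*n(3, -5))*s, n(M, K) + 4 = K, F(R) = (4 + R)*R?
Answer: -8784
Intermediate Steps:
F(R) = R*(4 + R)
n(M, K) = -4 + K
a(s) = -9*s² (a(s) = (s*(-4 - 5))*s = (s*(-9))*s = (-9*s)*s = -9*s²)
(V + (a(-3)*F(-3) + 93)) - 11155 = (2035 + ((-9*(-3)²)*(-3*(4 - 3)) + 93)) - 11155 = (2035 + ((-9*9)*(-3*1) + 93)) - 11155 = (2035 + (-81*(-3) + 93)) - 11155 = (2035 + (243 + 93)) - 11155 = (2035 + 336) - 11155 = 2371 - 11155 = -8784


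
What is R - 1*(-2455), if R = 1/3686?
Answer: 9049131/3686 ≈ 2455.0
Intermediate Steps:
R = 1/3686 ≈ 0.00027130
R - 1*(-2455) = 1/3686 - 1*(-2455) = 1/3686 + 2455 = 9049131/3686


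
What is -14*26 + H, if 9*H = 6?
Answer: -1090/3 ≈ -363.33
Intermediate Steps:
H = ⅔ (H = (⅑)*6 = ⅔ ≈ 0.66667)
-14*26 + H = -14*26 + ⅔ = -364 + ⅔ = -1090/3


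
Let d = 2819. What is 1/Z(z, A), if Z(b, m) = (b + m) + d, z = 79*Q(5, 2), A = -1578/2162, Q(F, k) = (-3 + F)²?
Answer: 1081/3388146 ≈ 0.00031905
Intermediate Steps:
A = -789/1081 (A = -1578*1/2162 = -789/1081 ≈ -0.72988)
z = 316 (z = 79*(-3 + 5)² = 79*2² = 79*4 = 316)
Z(b, m) = 2819 + b + m (Z(b, m) = (b + m) + 2819 = 2819 + b + m)
1/Z(z, A) = 1/(2819 + 316 - 789/1081) = 1/(3388146/1081) = 1081/3388146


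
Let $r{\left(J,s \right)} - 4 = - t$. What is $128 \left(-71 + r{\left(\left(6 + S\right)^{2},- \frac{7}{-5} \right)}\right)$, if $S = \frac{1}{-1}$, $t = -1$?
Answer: $-8448$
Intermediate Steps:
$S = -1$
$r{\left(J,s \right)} = 5$ ($r{\left(J,s \right)} = 4 - -1 = 4 + 1 = 5$)
$128 \left(-71 + r{\left(\left(6 + S\right)^{2},- \frac{7}{-5} \right)}\right) = 128 \left(-71 + 5\right) = 128 \left(-66\right) = -8448$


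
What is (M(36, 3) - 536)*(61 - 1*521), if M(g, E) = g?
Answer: 230000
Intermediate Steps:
(M(36, 3) - 536)*(61 - 1*521) = (36 - 536)*(61 - 1*521) = -500*(61 - 521) = -500*(-460) = 230000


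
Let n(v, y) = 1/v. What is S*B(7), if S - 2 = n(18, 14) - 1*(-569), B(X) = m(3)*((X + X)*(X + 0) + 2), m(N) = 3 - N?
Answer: 0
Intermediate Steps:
B(X) = 0 (B(X) = (3 - 1*3)*((X + X)*(X + 0) + 2) = (3 - 3)*((2*X)*X + 2) = 0*(2*X² + 2) = 0*(2 + 2*X²) = 0)
S = 10279/18 (S = 2 + (1/18 - 1*(-569)) = 2 + (1/18 + 569) = 2 + 10243/18 = 10279/18 ≈ 571.06)
S*B(7) = (10279/18)*0 = 0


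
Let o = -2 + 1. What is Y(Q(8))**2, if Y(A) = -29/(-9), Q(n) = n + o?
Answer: 841/81 ≈ 10.383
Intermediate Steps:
o = -1
Q(n) = -1 + n (Q(n) = n - 1 = -1 + n)
Y(A) = 29/9 (Y(A) = -29*(-1/9) = 29/9)
Y(Q(8))**2 = (29/9)**2 = 841/81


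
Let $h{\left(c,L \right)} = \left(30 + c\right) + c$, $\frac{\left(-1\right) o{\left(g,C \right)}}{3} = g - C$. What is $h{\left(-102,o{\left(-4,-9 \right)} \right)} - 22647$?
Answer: $-22821$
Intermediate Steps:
$o{\left(g,C \right)} = - 3 g + 3 C$ ($o{\left(g,C \right)} = - 3 \left(g - C\right) = - 3 g + 3 C$)
$h{\left(c,L \right)} = 30 + 2 c$
$h{\left(-102,o{\left(-4,-9 \right)} \right)} - 22647 = \left(30 + 2 \left(-102\right)\right) - 22647 = \left(30 - 204\right) - 22647 = -174 - 22647 = -22821$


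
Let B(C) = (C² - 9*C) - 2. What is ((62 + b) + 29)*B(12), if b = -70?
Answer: 714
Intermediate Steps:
B(C) = -2 + C² - 9*C
((62 + b) + 29)*B(12) = ((62 - 70) + 29)*(-2 + 12² - 9*12) = (-8 + 29)*(-2 + 144 - 108) = 21*34 = 714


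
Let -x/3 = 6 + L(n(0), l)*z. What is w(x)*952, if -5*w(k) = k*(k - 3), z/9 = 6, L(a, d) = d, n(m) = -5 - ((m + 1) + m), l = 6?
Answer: -187176528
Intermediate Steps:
n(m) = -6 - 2*m (n(m) = -5 - ((1 + m) + m) = -5 - (1 + 2*m) = -5 + (-1 - 2*m) = -6 - 2*m)
z = 54 (z = 9*6 = 54)
x = -990 (x = -3*(6 + 6*54) = -3*(6 + 324) = -3*330 = -990)
w(k) = -k*(-3 + k)/5 (w(k) = -k*(k - 3)/5 = -k*(-3 + k)/5)
w(x)*952 = ((⅕)*(-990)*(3 - 1*(-990)))*952 = ((⅕)*(-990)*(3 + 990))*952 = ((⅕)*(-990)*993)*952 = -196614*952 = -187176528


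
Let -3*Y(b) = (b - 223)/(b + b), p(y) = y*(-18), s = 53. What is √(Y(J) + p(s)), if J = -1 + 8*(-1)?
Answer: I*√77622/9 ≈ 30.956*I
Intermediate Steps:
p(y) = -18*y
J = -9 (J = -1 - 8 = -9)
Y(b) = -(-223 + b)/(6*b) (Y(b) = -(b - 223)/(3*(b + b)) = -(-223 + b)/(3*(2*b)) = -(-223 + b)*1/(2*b)/3 = -(-223 + b)/(6*b))
√(Y(J) + p(s)) = √((⅙)*(223 - 1*(-9))/(-9) - 18*53) = √((⅙)*(-⅑)*(223 + 9) - 954) = √((⅙)*(-⅑)*232 - 954) = √(-116/27 - 954) = √(-25874/27) = I*√77622/9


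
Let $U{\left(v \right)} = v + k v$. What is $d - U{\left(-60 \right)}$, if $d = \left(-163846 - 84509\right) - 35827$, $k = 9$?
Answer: $-283582$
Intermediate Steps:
$U{\left(v \right)} = 10 v$ ($U{\left(v \right)} = v + 9 v = 10 v$)
$d = -284182$ ($d = -248355 - 35827 = -284182$)
$d - U{\left(-60 \right)} = -284182 - 10 \left(-60\right) = -284182 - -600 = -284182 + 600 = -283582$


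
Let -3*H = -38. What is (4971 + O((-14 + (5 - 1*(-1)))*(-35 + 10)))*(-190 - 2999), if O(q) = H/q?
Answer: -1585272097/100 ≈ -1.5853e+7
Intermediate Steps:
H = 38/3 (H = -⅓*(-38) = 38/3 ≈ 12.667)
O(q) = 38/(3*q)
(4971 + O((-14 + (5 - 1*(-1)))*(-35 + 10)))*(-190 - 2999) = (4971 + 38/(3*(((-14 + (5 - 1*(-1)))*(-35 + 10)))))*(-190 - 2999) = (4971 + 38/(3*(((-14 + (5 + 1))*(-25)))))*(-3189) = (4971 + 38/(3*(((-14 + 6)*(-25)))))*(-3189) = (4971 + 38/(3*((-8*(-25)))))*(-3189) = (4971 + (38/3)/200)*(-3189) = (4971 + (38/3)*(1/200))*(-3189) = (4971 + 19/300)*(-3189) = (1491319/300)*(-3189) = -1585272097/100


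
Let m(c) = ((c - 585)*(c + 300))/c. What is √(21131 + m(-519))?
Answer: √618487283/173 ≈ 143.75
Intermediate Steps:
m(c) = (-585 + c)*(300 + c)/c (m(c) = ((-585 + c)*(300 + c))/c = (-585 + c)*(300 + c)/c)
√(21131 + m(-519)) = √(21131 + (-285 - 519 - 175500/(-519))) = √(21131 + (-285 - 519 - 175500*(-1/519))) = √(21131 + (-285 - 519 + 58500/173)) = √(21131 - 80592/173) = √(3575071/173) = √618487283/173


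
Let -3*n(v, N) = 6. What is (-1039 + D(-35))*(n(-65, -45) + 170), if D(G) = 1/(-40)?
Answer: -872781/5 ≈ -1.7456e+5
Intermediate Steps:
n(v, N) = -2 (n(v, N) = -⅓*6 = -2)
D(G) = -1/40
(-1039 + D(-35))*(n(-65, -45) + 170) = (-1039 - 1/40)*(-2 + 170) = -41561/40*168 = -872781/5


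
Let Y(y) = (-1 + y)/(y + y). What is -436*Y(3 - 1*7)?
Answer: -545/2 ≈ -272.50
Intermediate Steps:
Y(y) = (-1 + y)/(2*y) (Y(y) = (-1 + y)/((2*y)) = (-1 + y)*(1/(2*y)) = (-1 + y)/(2*y))
-436*Y(3 - 1*7) = -218*(-1 + (3 - 1*7))/(3 - 1*7) = -218*(-1 + (3 - 7))/(3 - 7) = -218*(-1 - 4)/(-4) = -218*(-1)*(-5)/4 = -436*5/8 = -545/2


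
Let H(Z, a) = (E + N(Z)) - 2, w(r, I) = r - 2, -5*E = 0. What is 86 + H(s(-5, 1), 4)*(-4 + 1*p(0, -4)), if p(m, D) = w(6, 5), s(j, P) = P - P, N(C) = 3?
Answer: 86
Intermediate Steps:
E = 0 (E = -⅕*0 = 0)
w(r, I) = -2 + r
s(j, P) = 0
p(m, D) = 4 (p(m, D) = -2 + 6 = 4)
H(Z, a) = 1 (H(Z, a) = (0 + 3) - 2 = 3 - 2 = 1)
86 + H(s(-5, 1), 4)*(-4 + 1*p(0, -4)) = 86 + 1*(-4 + 1*4) = 86 + 1*(-4 + 4) = 86 + 1*0 = 86 + 0 = 86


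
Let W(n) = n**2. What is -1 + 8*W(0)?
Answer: -1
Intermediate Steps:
-1 + 8*W(0) = -1 + 8*0**2 = -1 + 8*0 = -1 + 0 = -1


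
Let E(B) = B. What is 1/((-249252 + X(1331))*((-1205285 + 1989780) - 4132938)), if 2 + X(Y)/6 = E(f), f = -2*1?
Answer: 1/834686477268 ≈ 1.1981e-12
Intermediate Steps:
f = -2
X(Y) = -24 (X(Y) = -12 + 6*(-2) = -12 - 12 = -24)
1/((-249252 + X(1331))*((-1205285 + 1989780) - 4132938)) = 1/((-249252 - 24)*((-1205285 + 1989780) - 4132938)) = 1/(-249276*(784495 - 4132938)) = 1/(-249276*(-3348443)) = 1/834686477268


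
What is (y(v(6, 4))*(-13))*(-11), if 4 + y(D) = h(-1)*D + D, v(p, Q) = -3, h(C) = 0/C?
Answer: -1001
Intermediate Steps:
h(C) = 0
y(D) = -4 + D (y(D) = -4 + (0*D + D) = -4 + (0 + D) = -4 + D)
(y(v(6, 4))*(-13))*(-11) = ((-4 - 3)*(-13))*(-11) = -7*(-13)*(-11) = 91*(-11) = -1001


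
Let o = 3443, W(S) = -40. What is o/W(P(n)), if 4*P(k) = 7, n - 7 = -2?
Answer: -3443/40 ≈ -86.075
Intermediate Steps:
n = 5 (n = 7 - 2 = 5)
P(k) = 7/4 (P(k) = (1/4)*7 = 7/4)
o/W(P(n)) = 3443/(-40) = 3443*(-1/40) = -3443/40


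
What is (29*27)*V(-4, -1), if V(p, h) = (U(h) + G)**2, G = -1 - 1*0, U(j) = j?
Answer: 3132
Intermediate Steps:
G = -1 (G = -1 + 0 = -1)
V(p, h) = (-1 + h)**2 (V(p, h) = (h - 1)**2 = (-1 + h)**2)
(29*27)*V(-4, -1) = (29*27)*(-1 - 1)**2 = 783*(-2)**2 = 783*4 = 3132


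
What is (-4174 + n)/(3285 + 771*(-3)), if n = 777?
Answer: -3397/972 ≈ -3.4949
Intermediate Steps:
(-4174 + n)/(3285 + 771*(-3)) = (-4174 + 777)/(3285 + 771*(-3)) = -3397/(3285 - 2313) = -3397/972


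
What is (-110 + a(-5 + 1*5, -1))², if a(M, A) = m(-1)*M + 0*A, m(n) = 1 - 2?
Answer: 12100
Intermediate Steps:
m(n) = -1
a(M, A) = -M (a(M, A) = -M + 0*A = -M + 0 = -M)
(-110 + a(-5 + 1*5, -1))² = (-110 - (-5 + 1*5))² = (-110 - (-5 + 5))² = (-110 - 1*0)² = (-110 + 0)² = (-110)² = 12100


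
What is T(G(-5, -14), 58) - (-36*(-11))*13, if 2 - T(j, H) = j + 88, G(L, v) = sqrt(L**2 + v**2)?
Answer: -5234 - sqrt(221) ≈ -5248.9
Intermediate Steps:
T(j, H) = -86 - j (T(j, H) = 2 - (j + 88) = 2 - (88 + j) = 2 + (-88 - j) = -86 - j)
T(G(-5, -14), 58) - (-36*(-11))*13 = (-86 - sqrt((-5)**2 + (-14)**2)) - (-36*(-11))*13 = (-86 - sqrt(25 + 196)) - 396*13 = (-86 - sqrt(221)) - 1*5148 = (-86 - sqrt(221)) - 5148 = -5234 - sqrt(221)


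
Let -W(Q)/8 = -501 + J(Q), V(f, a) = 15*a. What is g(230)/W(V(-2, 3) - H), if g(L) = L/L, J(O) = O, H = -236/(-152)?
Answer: 19/69548 ≈ 0.00027319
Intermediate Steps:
H = 59/38 (H = -236*(-1/152) = 59/38 ≈ 1.5526)
g(L) = 1
W(Q) = 4008 - 8*Q (W(Q) = -8*(-501 + Q) = 4008 - 8*Q)
g(230)/W(V(-2, 3) - H) = 1/(4008 - 8*(15*3 - 1*59/38)) = 1/(4008 - 8*(45 - 59/38)) = 1/(4008 - 8*1651/38) = 1/(4008 - 6604/19) = 1/(69548/19) = 1*(19/69548) = 19/69548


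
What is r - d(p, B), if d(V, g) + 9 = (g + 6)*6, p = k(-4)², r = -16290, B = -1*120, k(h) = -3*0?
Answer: -15597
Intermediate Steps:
k(h) = 0
B = -120
p = 0 (p = 0² = 0)
d(V, g) = 27 + 6*g (d(V, g) = -9 + (g + 6)*6 = -9 + (6 + g)*6 = -9 + (36 + 6*g) = 27 + 6*g)
r - d(p, B) = -16290 - (27 + 6*(-120)) = -16290 - (27 - 720) = -16290 - 1*(-693) = -16290 + 693 = -15597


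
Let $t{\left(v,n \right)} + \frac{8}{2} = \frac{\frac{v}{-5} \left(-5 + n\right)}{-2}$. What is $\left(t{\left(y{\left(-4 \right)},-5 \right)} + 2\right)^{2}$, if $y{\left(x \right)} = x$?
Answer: $4$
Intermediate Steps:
$t{\left(v,n \right)} = -4 + \frac{v \left(-5 + n\right)}{10}$ ($t{\left(v,n \right)} = -4 + \frac{\frac{v}{-5} \left(-5 + n\right)}{-2} = -4 + v \left(- \frac{1}{5}\right) \left(-5 + n\right) \left(- \frac{1}{2}\right) = -4 + - \frac{v}{5} \left(-5 + n\right) \left(- \frac{1}{2}\right) = -4 + - \frac{v \left(-5 + n\right)}{5} \left(- \frac{1}{2}\right) = -4 + \frac{v \left(-5 + n\right)}{10}$)
$\left(t{\left(y{\left(-4 \right)},-5 \right)} + 2\right)^{2} = \left(\left(-4 - -2 + \frac{1}{10} \left(-5\right) \left(-4\right)\right) + 2\right)^{2} = \left(\left(-4 + 2 + 2\right) + 2\right)^{2} = \left(0 + 2\right)^{2} = 2^{2} = 4$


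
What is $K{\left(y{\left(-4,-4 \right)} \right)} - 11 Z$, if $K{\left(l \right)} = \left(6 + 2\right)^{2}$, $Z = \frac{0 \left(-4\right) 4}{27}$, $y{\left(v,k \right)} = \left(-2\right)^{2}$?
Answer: $64$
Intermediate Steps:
$y{\left(v,k \right)} = 4$
$Z = 0$ ($Z = 0 \cdot 4 \cdot \frac{1}{27} = 0 \cdot \frac{1}{27} = 0$)
$K{\left(l \right)} = 64$ ($K{\left(l \right)} = 8^{2} = 64$)
$K{\left(y{\left(-4,-4 \right)} \right)} - 11 Z = 64 - 0 = 64 + 0 = 64$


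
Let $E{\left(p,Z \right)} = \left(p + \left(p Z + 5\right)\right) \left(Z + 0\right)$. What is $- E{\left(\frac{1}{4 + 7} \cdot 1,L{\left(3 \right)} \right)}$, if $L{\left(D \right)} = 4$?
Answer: $- \frac{240}{11} \approx -21.818$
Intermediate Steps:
$E{\left(p,Z \right)} = Z \left(5 + p + Z p\right)$ ($E{\left(p,Z \right)} = \left(p + \left(Z p + 5\right)\right) Z = \left(p + \left(5 + Z p\right)\right) Z = \left(5 + p + Z p\right) Z = Z \left(5 + p + Z p\right)$)
$- E{\left(\frac{1}{4 + 7} \cdot 1,L{\left(3 \right)} \right)} = - 4 \left(5 + \frac{1}{4 + 7} \cdot 1 + 4 \frac{1}{4 + 7} \cdot 1\right) = - 4 \left(5 + \frac{1}{11} \cdot 1 + 4 \cdot \frac{1}{11} \cdot 1\right) = - 4 \left(5 + \frac{1}{11} + 4 \cdot \frac{1}{11}\right) = - 4 \left(5 + \frac{1}{11} + \frac{4}{11}\right) = - \frac{4 \cdot 60}{11} = \left(-1\right) \frac{240}{11} = - \frac{240}{11}$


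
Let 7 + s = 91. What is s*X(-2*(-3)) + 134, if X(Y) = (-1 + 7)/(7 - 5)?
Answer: 386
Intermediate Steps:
s = 84 (s = -7 + 91 = 84)
X(Y) = 3 (X(Y) = 6/2 = 6*(½) = 3)
s*X(-2*(-3)) + 134 = 84*3 + 134 = 252 + 134 = 386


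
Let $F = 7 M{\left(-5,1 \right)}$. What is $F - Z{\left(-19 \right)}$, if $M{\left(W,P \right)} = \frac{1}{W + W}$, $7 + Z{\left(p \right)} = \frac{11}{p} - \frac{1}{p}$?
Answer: $\frac{1297}{190} \approx 6.8263$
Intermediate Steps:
$Z{\left(p \right)} = -7 + \frac{10}{p}$ ($Z{\left(p \right)} = -7 + \left(\frac{11}{p} - \frac{1}{p}\right) = -7 + \frac{10}{p}$)
$M{\left(W,P \right)} = \frac{1}{2 W}$
$F = - \frac{7}{10}$ ($F = 7 \frac{1}{2 \left(-5\right)} = 7 \cdot \frac{1}{2} \left(- \frac{1}{5}\right) = 7 \left(- \frac{1}{10}\right) = - \frac{7}{10} \approx -0.7$)
$F - Z{\left(-19 \right)} = - \frac{7}{10} - \left(-7 + \frac{10}{-19}\right) = - \frac{7}{10} - \left(-7 + 10 \left(- \frac{1}{19}\right)\right) = - \frac{7}{10} - \left(-7 - \frac{10}{19}\right) = - \frac{7}{10} - - \frac{143}{19} = - \frac{7}{10} + \frac{143}{19} = \frac{1297}{190}$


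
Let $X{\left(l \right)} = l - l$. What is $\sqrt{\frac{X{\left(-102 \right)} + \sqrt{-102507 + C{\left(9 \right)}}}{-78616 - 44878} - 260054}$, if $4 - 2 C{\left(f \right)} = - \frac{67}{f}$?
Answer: $\frac{\sqrt{-35694209077505496 - 185241 i \sqrt{3690046}}}{370482} \approx 2.5419 \cdot 10^{-6} - 509.96 i$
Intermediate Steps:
$C{\left(f \right)} = 2 + \frac{67}{2 f}$ ($C{\left(f \right)} = 2 - \frac{\left(-67\right) \frac{1}{f}}{2} = 2 + \frac{67}{2 f}$)
$X{\left(l \right)} = 0$
$\sqrt{\frac{X{\left(-102 \right)} + \sqrt{-102507 + C{\left(9 \right)}}}{-78616 - 44878} - 260054} = \sqrt{\frac{0 + \sqrt{-102507 + \left(2 + \frac{67}{2 \cdot 9}\right)}}{-78616 - 44878} - 260054} = \sqrt{\frac{0 + \sqrt{-102507 + \left(2 + \frac{67}{2} \cdot \frac{1}{9}\right)}}{-123494} - 260054} = \sqrt{\left(0 + \sqrt{-102507 + \left(2 + \frac{67}{18}\right)}\right) \left(- \frac{1}{123494}\right) - 260054} = \sqrt{\left(0 + \sqrt{-102507 + \frac{103}{18}}\right) \left(- \frac{1}{123494}\right) - 260054} = \sqrt{\left(0 + \sqrt{- \frac{1845023}{18}}\right) \left(- \frac{1}{123494}\right) - 260054} = \sqrt{\left(0 + \frac{i \sqrt{3690046}}{6}\right) \left(- \frac{1}{123494}\right) - 260054} = \sqrt{\frac{i \sqrt{3690046}}{6} \left(- \frac{1}{123494}\right) - 260054} = \sqrt{- \frac{i \sqrt{3690046}}{740964} - 260054} = \sqrt{-260054 - \frac{i \sqrt{3690046}}{740964}}$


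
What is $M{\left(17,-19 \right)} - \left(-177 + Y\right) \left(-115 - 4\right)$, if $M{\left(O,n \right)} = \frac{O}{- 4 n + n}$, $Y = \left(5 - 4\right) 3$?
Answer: $- \frac{1180225}{57} \approx -20706.0$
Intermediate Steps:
$Y = 3$ ($Y = 1 \cdot 3 = 3$)
$M{\left(O,n \right)} = - \frac{O}{3 n}$ ($M{\left(O,n \right)} = \frac{O}{\left(-3\right) n} = O \left(- \frac{1}{3 n}\right) = - \frac{O}{3 n}$)
$M{\left(17,-19 \right)} - \left(-177 + Y\right) \left(-115 - 4\right) = \left(- \frac{1}{3}\right) 17 \frac{1}{-19} - \left(-177 + 3\right) \left(-115 - 4\right) = \left(- \frac{1}{3}\right) 17 \left(- \frac{1}{19}\right) - \left(-174\right) \left(-119\right) = \frac{17}{57} - 20706 = - \frac{1180225}{57}$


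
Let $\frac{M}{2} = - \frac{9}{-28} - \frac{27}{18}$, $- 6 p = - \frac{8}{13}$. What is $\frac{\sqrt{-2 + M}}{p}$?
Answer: $\frac{39 i \sqrt{854}}{56} \approx 20.352 i$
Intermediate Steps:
$p = \frac{4}{39}$ ($p = - \frac{\left(-8\right) \frac{1}{13}}{6} = \left(- \frac{1}{6}\right) \left(- \frac{8}{13}\right) = \frac{4}{39} \approx 0.10256$)
$M = - \frac{33}{14}$ ($M = 2 \left(- \frac{9}{-28} - \frac{27}{18}\right) = 2 \left(\left(-9\right) \left(- \frac{1}{28}\right) - \frac{3}{2}\right) = 2 \left(\frac{9}{28} - \frac{3}{2}\right) = 2 \left(- \frac{33}{28}\right) = - \frac{33}{14} \approx -2.3571$)
$\frac{\sqrt{-2 + M}}{p} = \frac{\sqrt{-2 - \frac{33}{14}}}{\frac{4}{39}} = \sqrt{- \frac{61}{14}} \cdot \frac{39}{4} = \frac{i \sqrt{854}}{14} \cdot \frac{39}{4} = \frac{39 i \sqrt{854}}{56}$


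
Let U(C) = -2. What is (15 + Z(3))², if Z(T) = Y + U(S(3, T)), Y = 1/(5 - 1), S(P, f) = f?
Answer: 2809/16 ≈ 175.56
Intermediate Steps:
Y = ¼ (Y = 1/4 = ¼ ≈ 0.25000)
Z(T) = -7/4 (Z(T) = ¼ - 2 = -7/4)
(15 + Z(3))² = (15 - 7/4)² = (53/4)² = 2809/16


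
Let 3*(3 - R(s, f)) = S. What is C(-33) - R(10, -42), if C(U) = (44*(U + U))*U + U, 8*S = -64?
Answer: 287380/3 ≈ 95793.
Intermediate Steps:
S = -8 (S = (⅛)*(-64) = -8)
R(s, f) = 17/3 (R(s, f) = 3 - ⅓*(-8) = 3 + 8/3 = 17/3)
C(U) = U + 88*U² (C(U) = (44*(2*U))*U + U = (88*U)*U + U = 88*U² + U = U + 88*U²)
C(-33) - R(10, -42) = -33*(1 + 88*(-33)) - 1*17/3 = -33*(1 - 2904) - 17/3 = -33*(-2903) - 17/3 = 95799 - 17/3 = 287380/3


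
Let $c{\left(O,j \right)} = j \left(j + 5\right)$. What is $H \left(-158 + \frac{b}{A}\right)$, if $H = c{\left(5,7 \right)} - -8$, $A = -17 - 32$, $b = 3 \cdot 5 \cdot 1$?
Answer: $- \frac{713644}{49} \approx -14564.0$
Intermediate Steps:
$c{\left(O,j \right)} = j \left(5 + j\right)$
$b = 15$ ($b = 15 \cdot 1 = 15$)
$A = -49$
$H = 92$ ($H = 7 \left(5 + 7\right) - -8 = 7 \cdot 12 + 8 = 84 + 8 = 92$)
$H \left(-158 + \frac{b}{A}\right) = 92 \left(-158 + \frac{15}{-49}\right) = 92 \left(-158 + 15 \left(- \frac{1}{49}\right)\right) = 92 \left(-158 - \frac{15}{49}\right) = 92 \left(- \frac{7757}{49}\right) = - \frac{713644}{49}$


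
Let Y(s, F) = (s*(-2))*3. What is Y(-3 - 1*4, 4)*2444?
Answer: 102648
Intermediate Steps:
Y(s, F) = -6*s (Y(s, F) = -2*s*3 = -6*s)
Y(-3 - 1*4, 4)*2444 = -6*(-3 - 1*4)*2444 = -6*(-3 - 4)*2444 = -6*(-7)*2444 = 42*2444 = 102648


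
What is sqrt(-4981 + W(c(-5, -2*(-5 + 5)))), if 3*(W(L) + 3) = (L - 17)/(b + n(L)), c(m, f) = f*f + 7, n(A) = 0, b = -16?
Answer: I*sqrt(717666)/12 ≈ 70.596*I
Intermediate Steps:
c(m, f) = 7 + f**2 (c(m, f) = f**2 + 7 = 7 + f**2)
W(L) = -127/48 - L/48 (W(L) = -3 + ((L - 17)/(-16 + 0))/3 = -3 + ((-17 + L)/(-16))/3 = -3 + ((-17 + L)*(-1/16))/3 = -3 + (17/16 - L/16)/3 = -3 + (17/48 - L/48) = -127/48 - L/48)
sqrt(-4981 + W(c(-5, -2*(-5 + 5)))) = sqrt(-4981 + (-127/48 - (7 + (-2*(-5 + 5))**2)/48)) = sqrt(-4981 + (-127/48 - (7 + (-2*0)**2)/48)) = sqrt(-4981 + (-127/48 - (7 + 0**2)/48)) = sqrt(-4981 + (-127/48 - (7 + 0)/48)) = sqrt(-4981 + (-127/48 - 1/48*7)) = sqrt(-4981 + (-127/48 - 7/48)) = sqrt(-4981 - 67/24) = sqrt(-119611/24) = I*sqrt(717666)/12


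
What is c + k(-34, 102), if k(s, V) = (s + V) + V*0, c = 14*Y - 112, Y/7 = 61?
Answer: 5934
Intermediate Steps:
Y = 427 (Y = 7*61 = 427)
c = 5866 (c = 14*427 - 112 = 5978 - 112 = 5866)
k(s, V) = V + s (k(s, V) = (V + s) + 0 = V + s)
c + k(-34, 102) = 5866 + (102 - 34) = 5866 + 68 = 5934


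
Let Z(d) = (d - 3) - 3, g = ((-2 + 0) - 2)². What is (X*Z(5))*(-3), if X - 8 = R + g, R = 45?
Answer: 207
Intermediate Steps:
g = 16 (g = (-2 - 2)² = (-4)² = 16)
Z(d) = -6 + d (Z(d) = (-3 + d) - 3 = -6 + d)
X = 69 (X = 8 + (45 + 16) = 8 + 61 = 69)
(X*Z(5))*(-3) = (69*(-6 + 5))*(-3) = (69*(-1))*(-3) = -69*(-3) = 207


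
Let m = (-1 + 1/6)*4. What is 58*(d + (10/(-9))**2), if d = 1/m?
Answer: 21953/405 ≈ 54.205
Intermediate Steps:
m = -10/3 (m = (-1 + 1/6)*4 = -5/6*4 = -10/3 ≈ -3.3333)
d = -3/10 (d = 1/(-10/3) = -3/10 ≈ -0.30000)
58*(d + (10/(-9))**2) = 58*(-3/10 + (10/(-9))**2) = 58*(-3/10 + (10*(-1/9))**2) = 58*(-3/10 + (-10/9)**2) = 58*(-3/10 + 100/81) = 58*(757/810) = 21953/405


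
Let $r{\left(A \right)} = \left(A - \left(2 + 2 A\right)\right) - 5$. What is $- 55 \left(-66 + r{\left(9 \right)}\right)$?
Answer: $4510$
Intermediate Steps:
$r{\left(A \right)} = -7 - A$ ($r{\left(A \right)} = \left(-2 - A\right) - 5 = -7 - A$)
$- 55 \left(-66 + r{\left(9 \right)}\right) = - 55 \left(-66 - 16\right) = \left(-55\right) \left(-82\right) = 4510$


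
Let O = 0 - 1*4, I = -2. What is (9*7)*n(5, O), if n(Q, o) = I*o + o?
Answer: 252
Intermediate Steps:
O = -4 (O = 0 - 4 = -4)
n(Q, o) = -o (n(Q, o) = -2*o + o = -o)
(9*7)*n(5, O) = (9*7)*(-1*(-4)) = 63*4 = 252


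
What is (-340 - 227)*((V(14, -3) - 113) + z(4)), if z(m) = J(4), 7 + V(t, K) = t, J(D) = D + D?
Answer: 55566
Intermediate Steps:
J(D) = 2*D
V(t, K) = -7 + t
z(m) = 8 (z(m) = 2*4 = 8)
(-340 - 227)*((V(14, -3) - 113) + z(4)) = (-340 - 227)*(((-7 + 14) - 113) + 8) = -567*((7 - 113) + 8) = -567*(-106 + 8) = -567*(-98) = 55566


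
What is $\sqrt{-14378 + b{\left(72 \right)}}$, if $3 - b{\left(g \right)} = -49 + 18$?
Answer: $2 i \sqrt{3586} \approx 119.77 i$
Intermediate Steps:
$b{\left(g \right)} = 34$ ($b{\left(g \right)} = 3 - \left(-49 + 18\right) = 3 - -31 = 3 + 31 = 34$)
$\sqrt{-14378 + b{\left(72 \right)}} = \sqrt{-14378 + 34} = \sqrt{-14344} = 2 i \sqrt{3586}$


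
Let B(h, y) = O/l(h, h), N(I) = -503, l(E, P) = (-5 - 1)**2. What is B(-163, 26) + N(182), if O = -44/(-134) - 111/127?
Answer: -154085615/306324 ≈ -503.02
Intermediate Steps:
l(E, P) = 36 (l(E, P) = (-6)**2 = 36)
O = -4643/8509 (O = -44*(-1/134) - 111*1/127 = 22/67 - 111/127 = -4643/8509 ≈ -0.54566)
B(h, y) = -4643/306324 (B(h, y) = -4643/8509/36 = -4643/8509*1/36 = -4643/306324)
B(-163, 26) + N(182) = -4643/306324 - 503 = -154085615/306324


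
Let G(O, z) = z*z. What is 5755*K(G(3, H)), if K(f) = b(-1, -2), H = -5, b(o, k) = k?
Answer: -11510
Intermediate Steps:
G(O, z) = z²
K(f) = -2
5755*K(G(3, H)) = 5755*(-2) = -11510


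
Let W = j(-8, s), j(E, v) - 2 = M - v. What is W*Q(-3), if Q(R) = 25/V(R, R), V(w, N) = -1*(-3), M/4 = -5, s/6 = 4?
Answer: -350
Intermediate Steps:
s = 24 (s = 6*4 = 24)
M = -20 (M = 4*(-5) = -20)
V(w, N) = 3
Q(R) = 25/3
j(E, v) = -18 - v (j(E, v) = 2 + (-20 - v) = -18 - v)
W = -42 (W = -18 - 1*24 = -18 - 24 = -42)
W*Q(-3) = -42*25/3 = -350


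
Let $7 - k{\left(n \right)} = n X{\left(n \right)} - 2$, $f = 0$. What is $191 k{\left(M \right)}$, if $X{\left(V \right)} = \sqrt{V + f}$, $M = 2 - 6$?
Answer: $1719 + 1528 i \approx 1719.0 + 1528.0 i$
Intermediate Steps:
$M = -4$ ($M = 2 - 6 = -4$)
$X{\left(V \right)} = \sqrt{V}$ ($X{\left(V \right)} = \sqrt{V + 0} = \sqrt{V}$)
$k{\left(n \right)} = 9 - n^{\frac{3}{2}}$ ($k{\left(n \right)} = 7 - \left(n \sqrt{n} - 2\right) = 7 - \left(n^{\frac{3}{2}} - 2\right) = 7 - \left(-2 + n^{\frac{3}{2}}\right) = 9 - n^{\frac{3}{2}}$)
$191 k{\left(M \right)} = 191 \left(9 - \left(-4\right)^{\frac{3}{2}}\right) = 191 \left(9 - - 8 i\right) = 191 \left(9 + 8 i\right) = 1719 + 1528 i$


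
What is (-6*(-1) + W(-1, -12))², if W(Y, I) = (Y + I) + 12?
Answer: 25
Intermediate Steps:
W(Y, I) = 12 + I + Y (W(Y, I) = (I + Y) + 12 = 12 + I + Y)
(-6*(-1) + W(-1, -12))² = (-6*(-1) + (12 - 12 - 1))² = (6 - 1)² = 5² = 25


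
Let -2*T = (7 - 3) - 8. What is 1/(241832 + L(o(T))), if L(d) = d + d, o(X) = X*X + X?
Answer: 1/241844 ≈ 4.1349e-6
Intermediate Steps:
T = 2 (T = -((7 - 3) - 8)/2 = -(4 - 8)/2 = -½*(-4) = 2)
o(X) = X + X² (o(X) = X² + X = X + X²)
L(d) = 2*d
1/(241832 + L(o(T))) = 1/(241832 + 2*(2*(1 + 2))) = 1/(241832 + 2*(2*3)) = 1/(241832 + 2*6) = 1/(241832 + 12) = 1/241844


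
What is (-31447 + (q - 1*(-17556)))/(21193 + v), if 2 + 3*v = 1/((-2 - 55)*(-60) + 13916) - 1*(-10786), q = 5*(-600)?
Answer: -878467128/1289156969 ≈ -0.68143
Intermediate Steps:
q = -3000
v = 186951425/52008 (v = -⅔ + (1/((-2 - 55)*(-60) + 13916) - 1*(-10786))/3 = -⅔ + (1/(-57*(-60) + 13916) + 10786)/3 = -⅔ + (1/(3420 + 13916) + 10786)/3 = -⅔ + (1/17336 + 10786)/3 = -⅔ + (⅓)*(186986097/17336) = -⅔ + 62328699/17336 = 186951425/52008 ≈ 3594.7)
(-31447 + (q - 1*(-17556)))/(21193 + v) = (-31447 + (-3000 - 1*(-17556)))/(21193 + 186951425/52008) = (-31447 + (-3000 + 17556))/(1289156969/52008) = (-31447 + 14556)*(52008/1289156969) = -16891*52008/1289156969 = -878467128/1289156969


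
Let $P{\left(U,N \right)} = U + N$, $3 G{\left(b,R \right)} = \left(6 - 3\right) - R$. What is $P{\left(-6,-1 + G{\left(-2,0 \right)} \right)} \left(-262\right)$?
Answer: $1572$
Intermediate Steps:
$G{\left(b,R \right)} = 1 - \frac{R}{3}$ ($G{\left(b,R \right)} = \frac{\left(6 - 3\right) - R}{3} = \frac{3 - R}{3} = 1 - \frac{R}{3}$)
$P{\left(U,N \right)} = N + U$
$P{\left(-6,-1 + G{\left(-2,0 \right)} \right)} \left(-262\right) = \left(\left(-1 + \left(1 - 0\right)\right) - 6\right) \left(-262\right) = \left(\left(-1 + \left(1 + 0\right)\right) - 6\right) \left(-262\right) = \left(\left(-1 + 1\right) - 6\right) \left(-262\right) = \left(0 - 6\right) \left(-262\right) = \left(-6\right) \left(-262\right) = 1572$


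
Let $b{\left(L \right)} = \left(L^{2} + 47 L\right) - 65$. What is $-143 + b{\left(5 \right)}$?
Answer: $52$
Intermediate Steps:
$b{\left(L \right)} = -65 + L^{2} + 47 L$
$-143 + b{\left(5 \right)} = -143 + \left(-65 + 5^{2} + 47 \cdot 5\right) = -143 + \left(-65 + 25 + 235\right) = -143 + 195 = 52$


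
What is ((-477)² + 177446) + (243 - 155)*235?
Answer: 425655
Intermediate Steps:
((-477)² + 177446) + (243 - 155)*235 = (227529 + 177446) + 88*235 = 404975 + 20680 = 425655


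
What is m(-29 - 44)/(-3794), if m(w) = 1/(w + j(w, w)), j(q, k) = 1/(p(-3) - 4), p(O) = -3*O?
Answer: 5/1381016 ≈ 3.6205e-6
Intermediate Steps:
j(q, k) = ⅕ (j(q, k) = 1/(-3*(-3) - 4) = 1/(9 - 4) = 1/5 = ⅕)
m(w) = 1/(⅕ + w) (m(w) = 1/(w + ⅕) = 1/(⅕ + w))
m(-29 - 44)/(-3794) = (5/(1 + 5*(-29 - 44)))/(-3794) = (5/(1 + 5*(-73)))*(-1/3794) = (5/(1 - 365))*(-1/3794) = (5/(-364))*(-1/3794) = (5*(-1/364))*(-1/3794) = -5/364*(-1/3794) = 5/1381016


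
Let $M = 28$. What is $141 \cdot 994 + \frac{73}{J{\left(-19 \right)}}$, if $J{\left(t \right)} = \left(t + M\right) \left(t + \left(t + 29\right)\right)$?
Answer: $\frac{11352401}{81} \approx 1.4015 \cdot 10^{5}$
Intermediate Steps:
$J{\left(t \right)} = \left(28 + t\right) \left(29 + 2 t\right)$ ($J{\left(t \right)} = \left(t + 28\right) \left(t + \left(t + 29\right)\right) = \left(28 + t\right) \left(t + \left(29 + t\right)\right) = \left(28 + t\right) \left(29 + 2 t\right)$)
$141 \cdot 994 + \frac{73}{J{\left(-19 \right)}} = 141 \cdot 994 + \frac{73}{812 + 2 \left(-19\right)^{2} + 85 \left(-19\right)} = 140154 + \frac{73}{812 + 2 \cdot 361 - 1615} = 140154 + \frac{73}{812 + 722 - 1615} = 140154 + \frac{73}{-81} = 140154 + 73 \left(- \frac{1}{81}\right) = 140154 - \frac{73}{81} = \frac{11352401}{81}$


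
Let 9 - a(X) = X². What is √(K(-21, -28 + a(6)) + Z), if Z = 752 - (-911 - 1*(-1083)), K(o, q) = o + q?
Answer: 6*√14 ≈ 22.450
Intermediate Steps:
a(X) = 9 - X²
Z = 580 (Z = 752 - (-911 + 1083) = 752 - 1*172 = 752 - 172 = 580)
√(K(-21, -28 + a(6)) + Z) = √((-21 + (-28 + (9 - 1*6²))) + 580) = √((-21 + (-28 + (9 - 1*36))) + 580) = √((-21 + (-28 + (9 - 36))) + 580) = √((-21 + (-28 - 27)) + 580) = √((-21 - 55) + 580) = √(-76 + 580) = √504 = 6*√14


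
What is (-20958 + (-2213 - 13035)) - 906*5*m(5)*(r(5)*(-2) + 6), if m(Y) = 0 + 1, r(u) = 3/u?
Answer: -57950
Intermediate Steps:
m(Y) = 1
(-20958 + (-2213 - 13035)) - 906*5*m(5)*(r(5)*(-2) + 6) = (-20958 + (-2213 - 13035)) - 906*5*1*((3/5)*(-2) + 6) = (-20958 - 15248) - 4530*((3*(1/5))*(-2) + 6) = -36206 - 4530*((3/5)*(-2) + 6) = -36206 - 4530*(-6/5 + 6) = -36206 - 4530*24/5 = -36206 - 906*24 = -36206 - 21744 = -57950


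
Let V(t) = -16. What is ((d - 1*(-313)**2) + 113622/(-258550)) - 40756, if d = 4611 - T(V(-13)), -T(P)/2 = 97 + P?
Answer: -17316701611/129275 ≈ -1.3395e+5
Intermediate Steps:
T(P) = -194 - 2*P (T(P) = -2*(97 + P) = -194 - 2*P)
d = 4773 (d = 4611 - (-194 - 2*(-16)) = 4611 - (-194 + 32) = 4611 - 1*(-162) = 4611 + 162 = 4773)
((d - 1*(-313)**2) + 113622/(-258550)) - 40756 = ((4773 - 1*(-313)**2) + 113622/(-258550)) - 40756 = ((4773 - 1*97969) + 113622*(-1/258550)) - 40756 = ((4773 - 97969) - 56811/129275) - 40756 = (-93196 - 56811/129275) - 40756 = -12047969711/129275 - 40756 = -17316701611/129275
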